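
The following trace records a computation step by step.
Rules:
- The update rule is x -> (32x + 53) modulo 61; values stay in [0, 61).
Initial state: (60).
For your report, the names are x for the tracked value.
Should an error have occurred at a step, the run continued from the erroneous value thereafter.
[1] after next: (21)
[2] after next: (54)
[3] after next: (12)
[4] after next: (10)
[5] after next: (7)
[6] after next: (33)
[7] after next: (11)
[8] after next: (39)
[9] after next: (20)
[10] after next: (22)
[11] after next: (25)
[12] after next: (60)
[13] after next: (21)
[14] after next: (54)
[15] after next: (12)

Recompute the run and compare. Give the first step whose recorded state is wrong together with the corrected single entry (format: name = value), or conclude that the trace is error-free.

step 1: x = (32*60 + 53) mod 61 = 21 -> in agreement
step 2: x = (32*21 + 53) mod 61 = 54 -> matches
step 3: x = (32*54 + 53) mod 61 = 12 -> checks out
step 4: x = (32*12 + 53) mod 61 = 10 -> agrees with the trace
step 5: x = (32*10 + 53) mod 61 = 7 -> no discrepancy
step 6: x = (32*7 + 53) mod 61 = 33 -> consistent with the trace
step 7: x = (32*33 + 53) mod 61 = 11 -> matches
step 8: x = (32*11 + 53) mod 61 = 39 -> agrees with the trace
step 9: x = (32*39 + 53) mod 61 = 20 -> same as recorded
step 10: x = (32*20 + 53) mod 61 = 22 -> no discrepancy
step 11: x = (32*22 + 53) mod 61 = 25 -> no discrepancy
step 12: x = (32*25 + 53) mod 61 = 60 -> in agreement
step 13: x = (32*60 + 53) mod 61 = 21 -> confirmed correct
step 14: x = (32*21 + 53) mod 61 = 54 -> exactly as logged
step 15: x = (32*54 + 53) mod 61 = 12 -> no discrepancy
The whole run recomputes cleanly — no discrepancies.

no error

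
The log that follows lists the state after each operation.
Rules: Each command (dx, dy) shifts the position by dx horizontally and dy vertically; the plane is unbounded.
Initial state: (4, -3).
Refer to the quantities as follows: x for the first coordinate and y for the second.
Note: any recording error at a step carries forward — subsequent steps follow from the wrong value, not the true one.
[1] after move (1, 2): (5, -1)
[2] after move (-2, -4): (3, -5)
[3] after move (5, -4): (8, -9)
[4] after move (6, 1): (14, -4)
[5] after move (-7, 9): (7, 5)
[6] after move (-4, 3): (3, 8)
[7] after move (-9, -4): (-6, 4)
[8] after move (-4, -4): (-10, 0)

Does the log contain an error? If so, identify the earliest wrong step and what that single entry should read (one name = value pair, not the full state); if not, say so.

Step 1: x = 4 + (1) = 5, y = -3 + (2) = -1 — no discrepancy.
Step 2: x = 5 + (-2) = 3, y = -1 + (-4) = -5 — matches.
Step 3: x = 3 + (5) = 8, y = -5 + (-4) = -9 — matches.
Step 4: x = 8 + (6) = 14, y = -9 + (1) = -8 — the entry is off here.
The audit stops at step 4: the recorded entry is wrong and should be y = -8.

step 4, y = -8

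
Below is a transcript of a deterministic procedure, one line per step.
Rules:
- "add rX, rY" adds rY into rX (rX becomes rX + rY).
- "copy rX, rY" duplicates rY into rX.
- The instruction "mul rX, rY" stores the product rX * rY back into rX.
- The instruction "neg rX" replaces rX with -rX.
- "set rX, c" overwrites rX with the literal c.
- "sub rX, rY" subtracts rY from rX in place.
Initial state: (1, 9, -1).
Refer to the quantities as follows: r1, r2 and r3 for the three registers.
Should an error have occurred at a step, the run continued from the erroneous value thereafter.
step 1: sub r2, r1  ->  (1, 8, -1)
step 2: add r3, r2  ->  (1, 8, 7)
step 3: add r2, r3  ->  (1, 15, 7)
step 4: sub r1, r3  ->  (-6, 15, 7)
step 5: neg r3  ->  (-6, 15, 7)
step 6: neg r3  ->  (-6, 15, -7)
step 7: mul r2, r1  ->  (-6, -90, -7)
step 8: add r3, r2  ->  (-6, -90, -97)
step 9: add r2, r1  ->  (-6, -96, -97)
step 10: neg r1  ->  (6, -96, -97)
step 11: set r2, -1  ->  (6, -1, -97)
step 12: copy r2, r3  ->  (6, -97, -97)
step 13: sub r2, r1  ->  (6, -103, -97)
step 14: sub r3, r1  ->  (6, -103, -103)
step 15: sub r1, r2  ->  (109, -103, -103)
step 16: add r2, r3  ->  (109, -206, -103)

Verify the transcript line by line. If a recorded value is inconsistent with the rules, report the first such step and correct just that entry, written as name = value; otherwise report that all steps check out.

1. r2 = 9 - 1 = 8 (checks out)
2. r3 = -1 + 8 = 7 (verified)
3. r2 = 8 + 7 = 15 (no discrepancy)
4. r1 = 1 - 7 = -6 (consistent with the transcript)
5. r3 = -(7) = -7 (the transcript has a different value)
First incorrect step: 5; the correct value is r3 = -7.

step 5, r3 = -7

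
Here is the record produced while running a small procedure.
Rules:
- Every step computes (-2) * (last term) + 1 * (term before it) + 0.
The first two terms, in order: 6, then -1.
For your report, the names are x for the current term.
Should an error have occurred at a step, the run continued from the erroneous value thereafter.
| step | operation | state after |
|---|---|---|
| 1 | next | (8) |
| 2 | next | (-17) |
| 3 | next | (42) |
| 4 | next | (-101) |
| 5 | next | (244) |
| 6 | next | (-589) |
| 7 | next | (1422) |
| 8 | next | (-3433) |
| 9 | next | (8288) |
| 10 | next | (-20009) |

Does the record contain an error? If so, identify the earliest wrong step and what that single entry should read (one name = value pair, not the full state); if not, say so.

Recomputing the run from the initial state:
step 1: x = 8
step 2: x = -17
step 3: x = 42
step 4: x = -101
step 5: x = 244
step 6: x = -589
step 7: x = 1422
step 8: x = -3433
step 9: x = 8288
step 10: x = -20009
This matches the record at every step.

no error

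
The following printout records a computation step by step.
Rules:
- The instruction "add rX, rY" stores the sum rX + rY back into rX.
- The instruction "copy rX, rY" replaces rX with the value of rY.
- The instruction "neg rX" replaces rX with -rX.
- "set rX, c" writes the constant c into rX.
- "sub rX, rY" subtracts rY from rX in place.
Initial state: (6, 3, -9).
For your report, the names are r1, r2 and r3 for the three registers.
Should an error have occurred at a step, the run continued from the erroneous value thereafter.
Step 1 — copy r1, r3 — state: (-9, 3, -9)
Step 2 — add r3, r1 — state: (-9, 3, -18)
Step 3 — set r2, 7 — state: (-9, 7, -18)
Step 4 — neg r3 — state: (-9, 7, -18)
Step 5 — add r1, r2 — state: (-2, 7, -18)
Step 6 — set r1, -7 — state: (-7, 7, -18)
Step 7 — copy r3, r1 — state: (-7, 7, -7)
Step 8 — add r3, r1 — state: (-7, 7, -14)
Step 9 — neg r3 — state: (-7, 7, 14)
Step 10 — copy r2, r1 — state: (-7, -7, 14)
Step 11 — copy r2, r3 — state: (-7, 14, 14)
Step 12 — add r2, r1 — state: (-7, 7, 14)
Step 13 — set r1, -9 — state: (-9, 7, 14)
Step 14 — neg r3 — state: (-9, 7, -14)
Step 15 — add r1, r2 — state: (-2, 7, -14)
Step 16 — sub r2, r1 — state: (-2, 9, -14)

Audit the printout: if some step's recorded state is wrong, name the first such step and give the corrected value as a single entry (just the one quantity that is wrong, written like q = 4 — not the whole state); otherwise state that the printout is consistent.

step 4, r3 = 18

Step 1: r1 = -9 — same as recorded.
Step 2: r3 = -9 + -9 = -18 — no discrepancy.
Step 3: r2 = 7 — exactly as logged.
Step 4: r3 = -(-18) = 18 — the printout has a different value.
The audit stops at step 4: the recorded entry is wrong and should be r3 = 18.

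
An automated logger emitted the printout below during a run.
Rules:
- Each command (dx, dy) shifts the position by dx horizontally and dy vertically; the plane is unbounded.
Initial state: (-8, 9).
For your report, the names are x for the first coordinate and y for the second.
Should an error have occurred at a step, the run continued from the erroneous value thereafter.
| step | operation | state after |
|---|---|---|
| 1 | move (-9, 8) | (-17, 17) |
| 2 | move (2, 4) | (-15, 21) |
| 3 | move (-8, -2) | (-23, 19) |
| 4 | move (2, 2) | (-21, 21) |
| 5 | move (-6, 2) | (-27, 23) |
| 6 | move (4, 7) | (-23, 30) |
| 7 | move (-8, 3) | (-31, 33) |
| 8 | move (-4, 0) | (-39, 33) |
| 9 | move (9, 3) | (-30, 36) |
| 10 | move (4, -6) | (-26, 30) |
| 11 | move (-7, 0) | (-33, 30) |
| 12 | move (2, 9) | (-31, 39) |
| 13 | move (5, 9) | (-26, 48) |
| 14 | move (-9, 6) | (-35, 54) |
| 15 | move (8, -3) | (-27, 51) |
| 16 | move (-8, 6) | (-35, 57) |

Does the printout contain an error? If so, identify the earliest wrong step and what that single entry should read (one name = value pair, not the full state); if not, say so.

step 1: x = -8 + (-9) = -17, y = 9 + (8) = 17 -> confirmed correct
step 2: x = -17 + (2) = -15, y = 17 + (4) = 21 -> exactly as logged
step 3: x = -15 + (-8) = -23, y = 21 + (-2) = 19 -> checks out
step 4: x = -23 + (2) = -21, y = 19 + (2) = 21 -> no discrepancy
step 5: x = -21 + (-6) = -27, y = 21 + (2) = 23 -> matches
step 6: x = -27 + (4) = -23, y = 23 + (7) = 30 -> same as recorded
step 7: x = -23 + (-8) = -31, y = 30 + (3) = 33 -> no discrepancy
step 8: x = -31 + (-4) = -35, y = 33 + (0) = 33 -> first mismatch against the printout
The audit stops at step 8: the recorded entry is wrong and should be x = -35.

step 8, x = -35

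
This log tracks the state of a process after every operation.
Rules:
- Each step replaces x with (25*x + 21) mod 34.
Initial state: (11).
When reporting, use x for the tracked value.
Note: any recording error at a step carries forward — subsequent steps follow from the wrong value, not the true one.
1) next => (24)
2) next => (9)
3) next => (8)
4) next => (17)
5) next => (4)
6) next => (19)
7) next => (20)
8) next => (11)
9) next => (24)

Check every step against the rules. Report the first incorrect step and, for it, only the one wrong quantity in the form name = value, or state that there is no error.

step 1: x = (25*11 + 21) mod 34 = 24 -> in agreement
step 2: x = (25*24 + 21) mod 34 = 9 -> same as recorded
step 3: x = (25*9 + 21) mod 34 = 8 -> same as recorded
step 4: x = (25*8 + 21) mod 34 = 17 -> matches
step 5: x = (25*17 + 21) mod 34 = 4 -> no discrepancy
step 6: x = (25*4 + 21) mod 34 = 19 -> checks out
step 7: x = (25*19 + 21) mod 34 = 20 -> same as recorded
step 8: x = (25*20 + 21) mod 34 = 11 -> matches
step 9: x = (25*11 + 21) mod 34 = 24 -> exactly as logged
Nothing is out of place; the run is error-free.

no error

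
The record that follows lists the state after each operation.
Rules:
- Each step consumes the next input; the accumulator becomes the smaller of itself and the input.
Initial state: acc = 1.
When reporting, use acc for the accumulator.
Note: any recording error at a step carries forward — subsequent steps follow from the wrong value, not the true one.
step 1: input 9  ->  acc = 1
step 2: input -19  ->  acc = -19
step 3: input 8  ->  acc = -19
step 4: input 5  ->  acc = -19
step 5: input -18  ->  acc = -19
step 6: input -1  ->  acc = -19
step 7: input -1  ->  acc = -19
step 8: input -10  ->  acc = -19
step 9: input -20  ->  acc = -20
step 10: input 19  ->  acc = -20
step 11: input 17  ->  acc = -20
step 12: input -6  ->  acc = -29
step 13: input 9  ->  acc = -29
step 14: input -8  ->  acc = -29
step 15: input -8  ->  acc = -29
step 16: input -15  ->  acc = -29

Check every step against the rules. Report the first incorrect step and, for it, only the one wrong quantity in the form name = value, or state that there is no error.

Step 1: acc = min(1, 9) = 1 — no discrepancy.
Step 2: acc = min(1, -19) = -19 — matches.
Step 3: acc = min(-19, 8) = -19 — no discrepancy.
Step 4: acc = min(-19, 5) = -19 — confirmed correct.
Step 5: acc = min(-19, -18) = -19 — exactly as logged.
Step 6: acc = min(-19, -1) = -19 — verified.
Step 7: acc = min(-19, -1) = -19 — matches.
Step 8: acc = min(-19, -10) = -19 — verified.
Step 9: acc = min(-19, -20) = -20 — checks out.
Step 10: acc = min(-20, 19) = -20 — exactly as logged.
Step 11: acc = min(-20, 17) = -20 — agrees with the record.
Step 12: acc = min(-20, -6) = -20 — the record disagrees here.
First incorrect step: 12; the correct value is acc = -20.

step 12, acc = -20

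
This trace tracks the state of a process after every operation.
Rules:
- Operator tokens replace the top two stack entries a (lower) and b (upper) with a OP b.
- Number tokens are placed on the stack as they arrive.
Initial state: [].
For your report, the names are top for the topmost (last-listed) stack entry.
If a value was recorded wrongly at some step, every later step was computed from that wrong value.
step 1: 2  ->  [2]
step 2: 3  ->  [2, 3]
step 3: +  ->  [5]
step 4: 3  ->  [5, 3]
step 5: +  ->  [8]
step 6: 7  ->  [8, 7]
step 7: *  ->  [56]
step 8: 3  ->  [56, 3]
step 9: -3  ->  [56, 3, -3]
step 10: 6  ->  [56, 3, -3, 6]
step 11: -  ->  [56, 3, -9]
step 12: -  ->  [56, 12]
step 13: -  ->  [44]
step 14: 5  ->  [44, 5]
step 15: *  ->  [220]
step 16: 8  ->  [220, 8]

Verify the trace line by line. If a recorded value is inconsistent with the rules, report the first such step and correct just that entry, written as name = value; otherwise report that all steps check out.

no error

1. push 2: top = 2 (exactly as logged)
2. push 3: top = 3 (consistent with the trace)
3. 2 + 3 = 5 (exactly as logged)
4. push 3: top = 3 (confirmed correct)
5. 5 + 3 = 8 (matches)
6. push 7: top = 7 (no discrepancy)
7. 8 * 7 = 56 (consistent with the trace)
8. push 3: top = 3 (same as recorded)
9. push -3: top = -3 (same as recorded)
10. push 6: top = 6 (exactly as logged)
11. -3 - 6 = -9 (confirmed correct)
12. 3 - -9 = 12 (no discrepancy)
13. 56 - 12 = 44 (matches)
14. push 5: top = 5 (checks out)
15. 44 * 5 = 220 (agrees with the trace)
16. push 8: top = 8 (in agreement)
The recomputation confirms every line.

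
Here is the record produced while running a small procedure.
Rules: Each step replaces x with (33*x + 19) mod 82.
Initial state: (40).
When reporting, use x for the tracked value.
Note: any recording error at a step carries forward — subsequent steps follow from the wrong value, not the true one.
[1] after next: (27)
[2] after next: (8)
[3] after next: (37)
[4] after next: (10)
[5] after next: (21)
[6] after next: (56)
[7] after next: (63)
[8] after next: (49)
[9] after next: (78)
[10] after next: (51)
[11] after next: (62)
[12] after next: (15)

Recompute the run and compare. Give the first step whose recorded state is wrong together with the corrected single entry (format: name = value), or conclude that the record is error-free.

step 8, x = 48

Step 1: x = (33*40 + 19) mod 82 = 27 — in agreement.
Step 2: x = (33*27 + 19) mod 82 = 8 — exactly as logged.
Step 3: x = (33*8 + 19) mod 82 = 37 — agrees with the record.
Step 4: x = (33*37 + 19) mod 82 = 10 — exactly as logged.
Step 5: x = (33*10 + 19) mod 82 = 21 — in agreement.
Step 6: x = (33*21 + 19) mod 82 = 56 — agrees with the record.
Step 7: x = (33*56 + 19) mod 82 = 63 — consistent with the record.
Step 8: x = (33*63 + 19) mod 82 = 48 — this is not what the record shows.
Step 8 is the first one off; corrected, x = 48.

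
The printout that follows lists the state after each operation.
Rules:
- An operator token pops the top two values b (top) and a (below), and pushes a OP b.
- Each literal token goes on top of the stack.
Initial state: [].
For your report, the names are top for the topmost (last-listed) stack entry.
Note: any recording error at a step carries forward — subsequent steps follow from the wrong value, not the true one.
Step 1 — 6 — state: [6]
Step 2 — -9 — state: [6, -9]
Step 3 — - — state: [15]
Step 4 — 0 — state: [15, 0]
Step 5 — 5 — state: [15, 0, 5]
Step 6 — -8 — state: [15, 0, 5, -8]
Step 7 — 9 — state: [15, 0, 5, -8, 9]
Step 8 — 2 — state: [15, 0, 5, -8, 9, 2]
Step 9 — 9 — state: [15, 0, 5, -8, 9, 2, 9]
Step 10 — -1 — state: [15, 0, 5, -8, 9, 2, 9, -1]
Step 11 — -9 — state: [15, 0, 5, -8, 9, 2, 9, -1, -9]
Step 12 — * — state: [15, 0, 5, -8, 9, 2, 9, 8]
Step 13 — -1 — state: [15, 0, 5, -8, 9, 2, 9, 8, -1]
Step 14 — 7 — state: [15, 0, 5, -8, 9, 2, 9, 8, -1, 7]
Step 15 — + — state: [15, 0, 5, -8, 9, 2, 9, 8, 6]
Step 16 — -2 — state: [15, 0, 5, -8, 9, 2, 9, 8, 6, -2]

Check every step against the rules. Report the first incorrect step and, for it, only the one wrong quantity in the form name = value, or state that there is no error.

Recomputing the run from the initial state:
step 1: [6]
step 2: [6, -9]
step 3: [15]
step 4: [15, 0]
step 5: [15, 0, 5]
step 6: [15, 0, 5, -8]
step 7: [15, 0, 5, -8, 9]
step 8: [15, 0, 5, -8, 9, 2]
step 9: [15, 0, 5, -8, 9, 2, 9]
step 10: [15, 0, 5, -8, 9, 2, 9, -1]
step 11: [15, 0, 5, -8, 9, 2, 9, -1, -9]
step 12: [15, 0, 5, -8, 9, 2, 9, 9]
step 13: [15, 0, 5, -8, 9, 2, 9, 9, -1]
step 14: [15, 0, 5, -8, 9, 2, 9, 9, -1, 7]
step 15: [15, 0, 5, -8, 9, 2, 9, 9, 6]
step 16: [15, 0, 5, -8, 9, 2, 9, 9, 6, -2]
The first disagreement with the printout is at step 12, where the value should be top = 9.

step 12, top = 9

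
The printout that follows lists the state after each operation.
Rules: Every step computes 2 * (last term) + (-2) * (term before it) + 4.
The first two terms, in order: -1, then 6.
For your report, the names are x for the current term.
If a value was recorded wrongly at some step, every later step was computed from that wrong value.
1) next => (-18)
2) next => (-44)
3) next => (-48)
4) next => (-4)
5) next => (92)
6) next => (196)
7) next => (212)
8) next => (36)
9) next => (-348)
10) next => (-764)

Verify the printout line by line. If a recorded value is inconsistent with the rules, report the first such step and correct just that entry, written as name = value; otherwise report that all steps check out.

1. x = 2*(6) + (-2)*(-1) + (4) = 18 (this is not what the printout shows)
First incorrect step: 1; the correct value is x = 18.

step 1, x = 18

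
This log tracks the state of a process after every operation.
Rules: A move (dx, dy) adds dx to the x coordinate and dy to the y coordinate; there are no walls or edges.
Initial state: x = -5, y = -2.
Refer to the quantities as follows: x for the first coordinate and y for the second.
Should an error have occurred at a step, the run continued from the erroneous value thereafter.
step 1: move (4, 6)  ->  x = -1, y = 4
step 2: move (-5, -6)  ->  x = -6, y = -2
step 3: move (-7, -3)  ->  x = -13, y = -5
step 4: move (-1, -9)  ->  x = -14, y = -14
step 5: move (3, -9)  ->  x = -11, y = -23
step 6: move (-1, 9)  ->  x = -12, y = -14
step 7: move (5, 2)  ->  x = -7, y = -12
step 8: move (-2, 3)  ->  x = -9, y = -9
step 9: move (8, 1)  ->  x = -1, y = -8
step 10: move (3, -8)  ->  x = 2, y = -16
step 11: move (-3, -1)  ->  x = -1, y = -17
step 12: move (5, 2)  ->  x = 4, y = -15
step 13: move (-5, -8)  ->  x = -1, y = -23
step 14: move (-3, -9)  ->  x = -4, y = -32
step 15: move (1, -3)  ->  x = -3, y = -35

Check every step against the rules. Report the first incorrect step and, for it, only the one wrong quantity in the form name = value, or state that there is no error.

no error

Recomputing the run from the initial state:
step 1: x = -1, y = 4
step 2: x = -6, y = -2
step 3: x = -13, y = -5
step 4: x = -14, y = -14
step 5: x = -11, y = -23
step 6: x = -12, y = -14
step 7: x = -7, y = -12
step 8: x = -9, y = -9
step 9: x = -1, y = -8
step 10: x = 2, y = -16
step 11: x = -1, y = -17
step 12: x = 4, y = -15
step 13: x = -1, y = -23
step 14: x = -4, y = -32
step 15: x = -3, y = -35
This matches the log at every step.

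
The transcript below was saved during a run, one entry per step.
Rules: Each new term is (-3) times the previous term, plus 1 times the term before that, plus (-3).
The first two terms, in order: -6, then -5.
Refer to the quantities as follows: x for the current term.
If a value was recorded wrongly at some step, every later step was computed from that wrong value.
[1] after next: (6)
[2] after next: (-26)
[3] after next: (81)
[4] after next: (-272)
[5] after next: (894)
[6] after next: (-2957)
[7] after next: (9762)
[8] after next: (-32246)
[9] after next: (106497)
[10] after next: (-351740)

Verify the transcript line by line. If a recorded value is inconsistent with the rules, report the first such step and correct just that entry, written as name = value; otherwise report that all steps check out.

Recomputing the run from the initial state:
step 1: x = 6
step 2: x = -26
step 3: x = 81
step 4: x = -272
step 5: x = 894
step 6: x = -2957
step 7: x = 9762
step 8: x = -32246
step 9: x = 106497
step 10: x = -351740
This matches the transcript at every step.

no error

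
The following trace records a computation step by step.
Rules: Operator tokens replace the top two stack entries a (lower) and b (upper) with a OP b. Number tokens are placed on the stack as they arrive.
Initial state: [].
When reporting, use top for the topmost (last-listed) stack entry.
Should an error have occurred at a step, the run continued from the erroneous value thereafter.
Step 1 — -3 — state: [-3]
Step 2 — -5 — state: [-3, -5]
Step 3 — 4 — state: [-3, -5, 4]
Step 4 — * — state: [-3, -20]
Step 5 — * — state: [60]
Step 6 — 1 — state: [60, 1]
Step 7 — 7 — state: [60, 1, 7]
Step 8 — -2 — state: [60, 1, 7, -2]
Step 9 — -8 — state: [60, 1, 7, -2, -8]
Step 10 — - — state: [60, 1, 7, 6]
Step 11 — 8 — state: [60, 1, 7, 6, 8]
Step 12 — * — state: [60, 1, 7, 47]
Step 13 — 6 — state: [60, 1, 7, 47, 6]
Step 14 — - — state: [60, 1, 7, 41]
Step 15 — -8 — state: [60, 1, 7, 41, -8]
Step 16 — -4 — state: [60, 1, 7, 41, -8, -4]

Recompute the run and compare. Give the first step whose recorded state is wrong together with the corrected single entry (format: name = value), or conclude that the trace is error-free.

Step 1: push -3: top = -3 — same as recorded.
Step 2: push -5: top = -5 — checks out.
Step 3: push 4: top = 4 — matches.
Step 4: -5 * 4 = -20 — no discrepancy.
Step 5: -3 * -20 = 60 — agrees with the trace.
Step 6: push 1: top = 1 — confirmed correct.
Step 7: push 7: top = 7 — verified.
Step 8: push -2: top = -2 — confirmed correct.
Step 9: push -8: top = -8 — exactly as logged.
Step 10: -2 - -8 = 6 — exactly as logged.
Step 11: push 8: top = 8 — matches.
Step 12: 6 * 8 = 48 — not what was recorded.
Conclusion: step 12 carries the first error; the entry should be top = 48.

step 12, top = 48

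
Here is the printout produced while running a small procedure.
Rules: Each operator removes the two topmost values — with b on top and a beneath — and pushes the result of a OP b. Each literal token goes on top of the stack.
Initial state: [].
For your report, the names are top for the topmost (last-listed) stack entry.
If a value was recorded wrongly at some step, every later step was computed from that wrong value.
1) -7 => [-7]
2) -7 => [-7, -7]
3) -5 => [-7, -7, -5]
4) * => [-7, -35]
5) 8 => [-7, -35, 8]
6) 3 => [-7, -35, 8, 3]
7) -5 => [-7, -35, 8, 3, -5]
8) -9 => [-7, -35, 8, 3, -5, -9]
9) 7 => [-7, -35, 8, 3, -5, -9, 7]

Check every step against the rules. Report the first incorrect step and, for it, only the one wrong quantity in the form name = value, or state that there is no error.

step 4, top = 35

1. push -7: top = -7 (matches)
2. push -7: top = -7 (confirmed correct)
3. push -5: top = -5 (confirmed correct)
4. -7 * -5 = 35 (a discrepancy with the printout)
That makes step 4 the first incorrect line — top = 35 is what it should show.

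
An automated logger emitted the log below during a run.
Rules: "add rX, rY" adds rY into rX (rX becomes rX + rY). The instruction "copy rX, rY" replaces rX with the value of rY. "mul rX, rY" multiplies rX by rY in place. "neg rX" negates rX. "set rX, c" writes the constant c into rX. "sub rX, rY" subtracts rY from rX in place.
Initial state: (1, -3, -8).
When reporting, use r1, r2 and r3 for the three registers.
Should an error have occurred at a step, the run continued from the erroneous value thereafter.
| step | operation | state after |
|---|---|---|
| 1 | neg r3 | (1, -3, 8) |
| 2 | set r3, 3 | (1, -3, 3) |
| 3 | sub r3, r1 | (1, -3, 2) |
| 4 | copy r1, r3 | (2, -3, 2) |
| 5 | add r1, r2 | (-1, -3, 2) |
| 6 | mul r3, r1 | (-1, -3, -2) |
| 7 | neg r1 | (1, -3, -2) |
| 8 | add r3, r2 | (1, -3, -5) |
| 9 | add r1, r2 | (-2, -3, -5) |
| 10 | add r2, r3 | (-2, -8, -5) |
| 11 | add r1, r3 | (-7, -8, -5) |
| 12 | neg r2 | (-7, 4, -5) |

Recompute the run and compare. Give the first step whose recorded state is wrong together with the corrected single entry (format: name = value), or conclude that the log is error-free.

Recomputing the run from the initial state:
step 1: r1 = 1, r2 = -3, r3 = 8
step 2: r1 = 1, r2 = -3, r3 = 3
step 3: r1 = 1, r2 = -3, r3 = 2
step 4: r1 = 2, r2 = -3, r3 = 2
step 5: r1 = -1, r2 = -3, r3 = 2
step 6: r1 = -1, r2 = -3, r3 = -2
step 7: r1 = 1, r2 = -3, r3 = -2
step 8: r1 = 1, r2 = -3, r3 = -5
step 9: r1 = -2, r2 = -3, r3 = -5
step 10: r1 = -2, r2 = -8, r3 = -5
step 11: r1 = -7, r2 = -8, r3 = -5
step 12: r1 = -7, r2 = 8, r3 = -5
The first disagreement with the log is at step 12, where the value should be r2 = 8.

step 12, r2 = 8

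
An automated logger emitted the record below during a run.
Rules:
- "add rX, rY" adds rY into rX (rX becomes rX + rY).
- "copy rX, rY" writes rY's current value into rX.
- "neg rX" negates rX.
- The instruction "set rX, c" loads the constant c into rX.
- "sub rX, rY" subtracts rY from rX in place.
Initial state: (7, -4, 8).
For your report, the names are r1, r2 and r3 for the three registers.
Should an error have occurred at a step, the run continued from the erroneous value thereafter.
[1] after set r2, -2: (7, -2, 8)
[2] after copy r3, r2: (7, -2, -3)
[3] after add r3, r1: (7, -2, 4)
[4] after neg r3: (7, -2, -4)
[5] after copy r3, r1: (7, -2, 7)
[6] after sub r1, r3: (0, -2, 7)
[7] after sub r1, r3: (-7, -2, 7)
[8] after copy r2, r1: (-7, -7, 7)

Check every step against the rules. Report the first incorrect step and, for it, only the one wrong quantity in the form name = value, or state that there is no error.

step 2, r3 = -2

Recomputing the run from the initial state:
step 1: r1 = 7, r2 = -2, r3 = 8
step 2: r1 = 7, r2 = -2, r3 = -2
step 3: r1 = 7, r2 = -2, r3 = 5
step 4: r1 = 7, r2 = -2, r3 = -5
step 5: r1 = 7, r2 = -2, r3 = 7
step 6: r1 = 0, r2 = -2, r3 = 7
step 7: r1 = -7, r2 = -2, r3 = 7
step 8: r1 = -7, r2 = -7, r3 = 7
The first disagreement with the record is at step 2, where the value should be r3 = -2.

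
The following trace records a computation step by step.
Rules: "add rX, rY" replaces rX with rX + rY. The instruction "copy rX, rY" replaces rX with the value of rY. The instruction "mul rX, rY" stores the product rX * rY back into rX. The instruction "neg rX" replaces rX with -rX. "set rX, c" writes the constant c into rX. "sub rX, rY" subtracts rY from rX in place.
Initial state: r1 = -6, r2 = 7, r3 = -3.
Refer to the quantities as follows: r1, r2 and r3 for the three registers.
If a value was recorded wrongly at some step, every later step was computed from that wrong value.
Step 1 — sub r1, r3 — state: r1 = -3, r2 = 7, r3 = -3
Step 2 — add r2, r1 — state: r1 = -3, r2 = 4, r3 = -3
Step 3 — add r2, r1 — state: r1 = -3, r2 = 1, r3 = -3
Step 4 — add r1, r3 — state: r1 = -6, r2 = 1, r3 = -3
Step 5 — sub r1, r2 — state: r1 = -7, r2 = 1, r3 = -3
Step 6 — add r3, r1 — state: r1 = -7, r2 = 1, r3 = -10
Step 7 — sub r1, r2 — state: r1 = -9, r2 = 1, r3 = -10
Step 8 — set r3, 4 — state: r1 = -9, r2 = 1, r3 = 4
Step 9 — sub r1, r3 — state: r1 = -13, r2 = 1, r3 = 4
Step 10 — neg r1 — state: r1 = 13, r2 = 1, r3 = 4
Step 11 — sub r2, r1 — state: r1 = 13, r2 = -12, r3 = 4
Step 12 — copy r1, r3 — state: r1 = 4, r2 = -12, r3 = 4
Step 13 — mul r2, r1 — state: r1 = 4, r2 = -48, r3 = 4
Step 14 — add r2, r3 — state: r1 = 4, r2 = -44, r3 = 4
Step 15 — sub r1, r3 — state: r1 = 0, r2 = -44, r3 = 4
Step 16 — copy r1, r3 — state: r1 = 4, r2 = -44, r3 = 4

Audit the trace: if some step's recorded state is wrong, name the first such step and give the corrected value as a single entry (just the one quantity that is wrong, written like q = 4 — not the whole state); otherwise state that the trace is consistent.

Recomputing the run from the initial state:
step 1: r1 = -3, r2 = 7, r3 = -3
step 2: r1 = -3, r2 = 4, r3 = -3
step 3: r1 = -3, r2 = 1, r3 = -3
step 4: r1 = -6, r2 = 1, r3 = -3
step 5: r1 = -7, r2 = 1, r3 = -3
step 6: r1 = -7, r2 = 1, r3 = -10
step 7: r1 = -8, r2 = 1, r3 = -10
step 8: r1 = -8, r2 = 1, r3 = 4
step 9: r1 = -12, r2 = 1, r3 = 4
step 10: r1 = 12, r2 = 1, r3 = 4
step 11: r1 = 12, r2 = -11, r3 = 4
step 12: r1 = 4, r2 = -11, r3 = 4
step 13: r1 = 4, r2 = -44, r3 = 4
step 14: r1 = 4, r2 = -40, r3 = 4
step 15: r1 = 0, r2 = -40, r3 = 4
step 16: r1 = 4, r2 = -40, r3 = 4
The first disagreement with the trace is at step 7, where the value should be r1 = -8.

step 7, r1 = -8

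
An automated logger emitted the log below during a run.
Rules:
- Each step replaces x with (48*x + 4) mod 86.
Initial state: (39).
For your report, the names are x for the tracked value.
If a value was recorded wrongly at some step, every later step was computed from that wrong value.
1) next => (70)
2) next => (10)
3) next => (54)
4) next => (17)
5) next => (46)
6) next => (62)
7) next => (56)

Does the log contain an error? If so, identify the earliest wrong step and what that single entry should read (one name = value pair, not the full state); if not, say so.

Recomputing the run from the initial state:
step 1: x = 70
step 2: x = 10
step 3: x = 54
step 4: x = 16
step 5: x = 84
step 6: x = 80
step 7: x = 60
The first disagreement with the log is at step 4, where the value should be x = 16.

step 4, x = 16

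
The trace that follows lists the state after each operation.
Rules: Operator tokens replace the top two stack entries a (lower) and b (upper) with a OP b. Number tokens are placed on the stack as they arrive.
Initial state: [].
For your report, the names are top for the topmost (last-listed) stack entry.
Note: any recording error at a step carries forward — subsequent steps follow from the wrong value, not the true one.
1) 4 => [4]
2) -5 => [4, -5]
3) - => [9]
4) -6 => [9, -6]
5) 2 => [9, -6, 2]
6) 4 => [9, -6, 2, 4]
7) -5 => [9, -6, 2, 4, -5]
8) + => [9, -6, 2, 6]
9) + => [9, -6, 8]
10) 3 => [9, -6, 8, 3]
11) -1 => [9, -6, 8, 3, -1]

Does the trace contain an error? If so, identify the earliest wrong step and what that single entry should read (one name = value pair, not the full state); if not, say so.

1. push 4: top = 4 (confirmed correct)
2. push -5: top = -5 (same as recorded)
3. 4 - -5 = 9 (verified)
4. push -6: top = -6 (exactly as logged)
5. push 2: top = 2 (checks out)
6. push 4: top = 4 (consistent with the trace)
7. push -5: top = -5 (exactly as logged)
8. 4 + -5 = -1 (a discrepancy with the trace)
That makes step 8 the first incorrect line — top = -1 is what it should show.

step 8, top = -1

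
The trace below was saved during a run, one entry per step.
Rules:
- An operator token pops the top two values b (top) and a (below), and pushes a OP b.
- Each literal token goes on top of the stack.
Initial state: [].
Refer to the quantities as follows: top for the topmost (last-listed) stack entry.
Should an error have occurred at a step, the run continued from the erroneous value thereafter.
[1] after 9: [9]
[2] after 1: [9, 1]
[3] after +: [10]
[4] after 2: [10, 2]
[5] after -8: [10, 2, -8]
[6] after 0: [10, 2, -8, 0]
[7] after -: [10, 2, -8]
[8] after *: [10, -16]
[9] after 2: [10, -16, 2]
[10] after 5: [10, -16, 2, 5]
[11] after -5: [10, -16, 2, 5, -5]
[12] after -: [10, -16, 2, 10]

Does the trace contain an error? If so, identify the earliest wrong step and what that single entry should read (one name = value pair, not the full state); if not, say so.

no error

1. push 9: top = 9 (consistent with the trace)
2. push 1: top = 1 (no discrepancy)
3. 9 + 1 = 10 (in agreement)
4. push 2: top = 2 (no discrepancy)
5. push -8: top = -8 (exactly as logged)
6. push 0: top = 0 (agrees with the trace)
7. -8 - 0 = -8 (no discrepancy)
8. 2 * -8 = -16 (no discrepancy)
9. push 2: top = 2 (exactly as logged)
10. push 5: top = 5 (matches)
11. push -5: top = -5 (checks out)
12. 5 - -5 = 10 (no discrepancy)
Each recorded entry agrees with the recomputation.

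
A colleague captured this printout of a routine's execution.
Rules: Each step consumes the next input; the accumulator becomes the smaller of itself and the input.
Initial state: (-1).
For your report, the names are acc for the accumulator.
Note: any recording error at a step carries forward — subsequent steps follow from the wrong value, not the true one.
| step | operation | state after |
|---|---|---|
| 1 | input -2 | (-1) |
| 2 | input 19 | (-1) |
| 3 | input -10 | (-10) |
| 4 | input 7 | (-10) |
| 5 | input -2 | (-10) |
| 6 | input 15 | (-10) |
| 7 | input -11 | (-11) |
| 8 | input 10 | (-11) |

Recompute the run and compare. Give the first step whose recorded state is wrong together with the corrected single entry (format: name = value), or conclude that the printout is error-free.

step 1, acc = -2

step 1: acc = min(-1, -2) = -2 -> the printout disagrees here
That makes step 1 the first incorrect line — acc = -2 is what it should show.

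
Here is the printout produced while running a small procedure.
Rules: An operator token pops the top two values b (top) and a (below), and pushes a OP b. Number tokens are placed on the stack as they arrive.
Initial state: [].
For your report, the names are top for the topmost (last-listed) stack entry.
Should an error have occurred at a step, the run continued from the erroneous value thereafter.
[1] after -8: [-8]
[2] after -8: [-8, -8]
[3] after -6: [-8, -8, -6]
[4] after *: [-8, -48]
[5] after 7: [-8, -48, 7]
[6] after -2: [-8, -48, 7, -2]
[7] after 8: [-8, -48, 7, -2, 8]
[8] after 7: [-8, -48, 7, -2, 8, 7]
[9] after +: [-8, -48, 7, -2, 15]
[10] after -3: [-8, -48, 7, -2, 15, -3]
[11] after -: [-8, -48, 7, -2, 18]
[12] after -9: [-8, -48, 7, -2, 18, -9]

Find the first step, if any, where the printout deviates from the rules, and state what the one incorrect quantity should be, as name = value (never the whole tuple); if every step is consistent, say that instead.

step 4, top = 48

1. push -8: top = -8 (consistent with the printout)
2. push -8: top = -8 (same as recorded)
3. push -6: top = -6 (exactly as logged)
4. -8 * -6 = 48 (the entry is off here)
First deviation found at step 4; the corrected entry is top = 48.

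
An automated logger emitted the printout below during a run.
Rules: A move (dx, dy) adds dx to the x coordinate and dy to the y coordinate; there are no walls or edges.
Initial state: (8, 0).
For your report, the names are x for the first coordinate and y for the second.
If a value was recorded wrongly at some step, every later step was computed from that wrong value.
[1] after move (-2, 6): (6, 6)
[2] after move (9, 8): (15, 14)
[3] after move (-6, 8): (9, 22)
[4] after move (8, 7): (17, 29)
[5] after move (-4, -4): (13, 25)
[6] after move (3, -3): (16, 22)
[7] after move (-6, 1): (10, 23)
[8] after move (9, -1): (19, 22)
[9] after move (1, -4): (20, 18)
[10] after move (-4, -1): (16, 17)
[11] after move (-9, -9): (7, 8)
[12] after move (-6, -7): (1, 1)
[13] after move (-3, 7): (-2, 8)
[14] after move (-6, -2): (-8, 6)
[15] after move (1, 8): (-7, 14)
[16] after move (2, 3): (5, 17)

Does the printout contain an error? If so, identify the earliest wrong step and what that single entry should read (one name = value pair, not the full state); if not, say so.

Recomputing the run from the initial state:
step 1: x = 6, y = 6
step 2: x = 15, y = 14
step 3: x = 9, y = 22
step 4: x = 17, y = 29
step 5: x = 13, y = 25
step 6: x = 16, y = 22
step 7: x = 10, y = 23
step 8: x = 19, y = 22
step 9: x = 20, y = 18
step 10: x = 16, y = 17
step 11: x = 7, y = 8
step 12: x = 1, y = 1
step 13: x = -2, y = 8
step 14: x = -8, y = 6
step 15: x = -7, y = 14
step 16: x = -5, y = 17
The first disagreement with the printout is at step 16, where the value should be x = -5.

step 16, x = -5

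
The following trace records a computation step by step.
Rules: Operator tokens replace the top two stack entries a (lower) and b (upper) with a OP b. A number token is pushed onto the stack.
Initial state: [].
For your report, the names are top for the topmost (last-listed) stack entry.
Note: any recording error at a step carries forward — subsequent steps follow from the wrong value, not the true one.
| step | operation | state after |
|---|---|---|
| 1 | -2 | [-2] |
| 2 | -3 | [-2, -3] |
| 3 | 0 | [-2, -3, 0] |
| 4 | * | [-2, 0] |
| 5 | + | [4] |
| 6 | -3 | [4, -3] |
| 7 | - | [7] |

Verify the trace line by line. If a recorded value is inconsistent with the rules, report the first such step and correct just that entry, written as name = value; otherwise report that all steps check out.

step 5, top = -2

Recomputing the run from the initial state:
step 1: [-2]
step 2: [-2, -3]
step 3: [-2, -3, 0]
step 4: [-2, 0]
step 5: [-2]
step 6: [-2, -3]
step 7: [1]
The first disagreement with the trace is at step 5, where the value should be top = -2.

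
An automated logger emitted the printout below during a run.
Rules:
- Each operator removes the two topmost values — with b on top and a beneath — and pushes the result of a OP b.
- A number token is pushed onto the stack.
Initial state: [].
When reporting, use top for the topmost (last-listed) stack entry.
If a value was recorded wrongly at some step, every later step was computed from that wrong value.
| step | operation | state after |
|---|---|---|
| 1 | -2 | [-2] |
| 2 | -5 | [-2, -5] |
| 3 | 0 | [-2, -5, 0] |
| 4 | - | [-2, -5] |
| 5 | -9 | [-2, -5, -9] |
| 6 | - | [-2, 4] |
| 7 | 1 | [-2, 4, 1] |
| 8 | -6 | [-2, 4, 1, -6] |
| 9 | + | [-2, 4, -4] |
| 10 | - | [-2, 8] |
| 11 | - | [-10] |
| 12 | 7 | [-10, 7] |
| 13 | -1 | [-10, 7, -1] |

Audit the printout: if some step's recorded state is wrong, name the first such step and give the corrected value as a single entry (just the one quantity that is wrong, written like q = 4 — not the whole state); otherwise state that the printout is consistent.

step 9, top = -5

Recomputing the run from the initial state:
step 1: [-2]
step 2: [-2, -5]
step 3: [-2, -5, 0]
step 4: [-2, -5]
step 5: [-2, -5, -9]
step 6: [-2, 4]
step 7: [-2, 4, 1]
step 8: [-2, 4, 1, -6]
step 9: [-2, 4, -5]
step 10: [-2, 9]
step 11: [-11]
step 12: [-11, 7]
step 13: [-11, 7, -1]
The first disagreement with the printout is at step 9, where the value should be top = -5.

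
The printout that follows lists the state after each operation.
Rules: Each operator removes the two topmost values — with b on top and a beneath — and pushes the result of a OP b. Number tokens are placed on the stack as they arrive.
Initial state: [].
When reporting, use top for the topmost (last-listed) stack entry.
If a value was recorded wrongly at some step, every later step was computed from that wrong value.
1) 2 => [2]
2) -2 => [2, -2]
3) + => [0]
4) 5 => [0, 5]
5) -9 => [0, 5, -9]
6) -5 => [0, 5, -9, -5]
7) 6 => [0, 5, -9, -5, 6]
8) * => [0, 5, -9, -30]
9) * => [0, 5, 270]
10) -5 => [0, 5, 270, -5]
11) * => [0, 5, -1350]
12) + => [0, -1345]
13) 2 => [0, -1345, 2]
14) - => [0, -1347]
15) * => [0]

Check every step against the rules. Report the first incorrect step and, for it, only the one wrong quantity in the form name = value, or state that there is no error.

no error

Recomputing the run from the initial state:
step 1: [2]
step 2: [2, -2]
step 3: [0]
step 4: [0, 5]
step 5: [0, 5, -9]
step 6: [0, 5, -9, -5]
step 7: [0, 5, -9, -5, 6]
step 8: [0, 5, -9, -30]
step 9: [0, 5, 270]
step 10: [0, 5, 270, -5]
step 11: [0, 5, -1350]
step 12: [0, -1345]
step 13: [0, -1345, 2]
step 14: [0, -1347]
step 15: [0]
This matches the printout at every step.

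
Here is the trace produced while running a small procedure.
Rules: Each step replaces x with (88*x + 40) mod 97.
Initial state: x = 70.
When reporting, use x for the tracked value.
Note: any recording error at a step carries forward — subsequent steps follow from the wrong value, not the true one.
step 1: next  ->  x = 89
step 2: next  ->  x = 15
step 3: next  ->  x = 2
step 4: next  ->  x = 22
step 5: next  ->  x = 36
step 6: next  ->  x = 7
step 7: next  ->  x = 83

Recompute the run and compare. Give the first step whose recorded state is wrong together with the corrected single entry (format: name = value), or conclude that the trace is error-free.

step 7, x = 74

Step 1: x = (88*70 + 40) mod 97 = 89 — exactly as logged.
Step 2: x = (88*89 + 40) mod 97 = 15 — consistent with the trace.
Step 3: x = (88*15 + 40) mod 97 = 2 — exactly as logged.
Step 4: x = (88*2 + 40) mod 97 = 22 — consistent with the trace.
Step 5: x = (88*22 + 40) mod 97 = 36 — no discrepancy.
Step 6: x = (88*36 + 40) mod 97 = 7 — exactly as logged.
Step 7: x = (88*7 + 40) mod 97 = 74 — first mismatch against the trace.
So the first discrepancy is step 7, where the right value is x = 74.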